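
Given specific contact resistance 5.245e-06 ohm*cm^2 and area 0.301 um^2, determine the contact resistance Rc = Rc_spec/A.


Step 1: Convert area to cm^2: 0.301 um^2 = 3.0100e-09 cm^2
Step 2: Rc = Rc_spec / A = 5.245e-06 / 3.0100e-09
Step 3: Rc = 1.74e+03 ohms

1.74e+03


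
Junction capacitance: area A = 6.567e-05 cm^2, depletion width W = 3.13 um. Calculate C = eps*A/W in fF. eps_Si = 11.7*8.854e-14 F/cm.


Step 1: eps_Si = 11.7 * 8.854e-14 = 1.035918e-12 F/cm
Step 2: W in cm = 3.13 * 1e-4 = 3.13e-04 cm
Step 3: C = 1.035918e-12 * 6.567e-05 / 3.13e-04 = 2.173442e-13 F
Step 4: C = 217.34 fF

217.34


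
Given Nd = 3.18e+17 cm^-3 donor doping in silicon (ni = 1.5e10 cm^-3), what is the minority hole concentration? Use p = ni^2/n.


Step 1: Since Nd >> ni, n ≈ Nd = 3.18e+17 cm^-3
Step 2: p = ni^2 / n = (1.5e10)^2 / 3.18e+17
Step 3: p = 2.25e20 / 3.18e+17 = 7.08e+02 cm^-3

7.08e+02


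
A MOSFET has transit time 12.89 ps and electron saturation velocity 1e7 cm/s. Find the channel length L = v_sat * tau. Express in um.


Step 1: tau in seconds = 12.89 ps * 1e-12 = 1.2890e-11 s
Step 2: L = v_sat * tau = 1e7 * 1.2890e-11 = 1.2890e-04 cm
Step 3: L in um = 1.2890e-04 * 1e4 = 1.289 um

1.289


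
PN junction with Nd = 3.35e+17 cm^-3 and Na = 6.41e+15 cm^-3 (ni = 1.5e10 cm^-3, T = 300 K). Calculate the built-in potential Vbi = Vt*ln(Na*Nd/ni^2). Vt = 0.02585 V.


Step 1: Compute Na*Nd/ni^2 = 6.41e+15 * 3.35e+17 / (1.5e10)^2 = 9.5438e+12
Step 2: ln(9.5438e+12) = 29.8869
Step 3: Vbi = 0.02585 * 29.8869 = 0.773 V

0.773


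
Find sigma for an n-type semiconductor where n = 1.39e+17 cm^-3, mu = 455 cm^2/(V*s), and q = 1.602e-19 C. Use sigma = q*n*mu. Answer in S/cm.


Step 1: sigma = q * n * mu
Step 2: sigma = 1.602e-19 * 1.39e+17 * 455
Step 3: sigma = 1.013e+01 S/cm

1.013e+01


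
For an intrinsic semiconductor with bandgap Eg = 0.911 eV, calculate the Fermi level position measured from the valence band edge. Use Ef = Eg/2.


Step 1: For an intrinsic semiconductor, the Fermi level sits at midgap.
Step 2: Ef = Eg / 2 = 0.911 / 2 = 0.4555 eV

0.4555


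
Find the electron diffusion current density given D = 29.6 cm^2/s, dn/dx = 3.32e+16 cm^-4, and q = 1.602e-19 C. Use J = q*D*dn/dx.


Step 1: J = q * D * (dn/dx)
Step 2: J = 1.602e-19 * 29.6 * 3.32e+16
Step 3: J = 1.57e-01 A/cm^2

1.57e-01


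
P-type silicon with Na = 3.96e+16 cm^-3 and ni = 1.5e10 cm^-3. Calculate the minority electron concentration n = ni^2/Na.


Step 1: Majority hole concentration p ≈ Na = 3.96e+16 cm^-3
Step 2: n = ni^2 / Na = (1.5e10)^2 / 3.96e+16
Step 3: n = 5.68e+03 cm^-3

5.68e+03


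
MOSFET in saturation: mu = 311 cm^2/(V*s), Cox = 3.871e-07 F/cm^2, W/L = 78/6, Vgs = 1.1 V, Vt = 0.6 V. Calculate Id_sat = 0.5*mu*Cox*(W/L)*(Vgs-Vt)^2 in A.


Step 1: Overdrive voltage Vov = Vgs - Vt = 1.1 - 0.6 = 0.5 V
Step 2: W/L = 78/6 = 13
Step 3: Id = 0.5 * 311 * 3.871e-07 * 13 * 0.5^2
Step 4: Id = 1.96e-04 A

1.96e-04


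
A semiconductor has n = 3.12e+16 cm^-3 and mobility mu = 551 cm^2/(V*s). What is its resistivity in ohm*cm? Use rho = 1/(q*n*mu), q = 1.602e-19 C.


Step 1: sigma = q * n * mu = 1.602e-19 * 3.12e+16 * 551 = 2.75403e+00 S/cm
Step 2: rho = 1 / sigma = 1 / 2.75403e+00 = 0.3631 ohm*cm

0.3631


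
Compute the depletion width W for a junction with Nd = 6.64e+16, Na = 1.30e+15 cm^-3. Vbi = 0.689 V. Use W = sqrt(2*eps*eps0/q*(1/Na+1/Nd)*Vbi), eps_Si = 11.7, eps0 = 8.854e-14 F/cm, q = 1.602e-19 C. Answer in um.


Step 1: 1/Na + 1/Nd = 1/1.30e+15 + 1/6.64e+16 = 7.84291e-16
Step 2: 2*eps*eps0/q = 2*11.7*8.854e-14/1.602e-19 = 1.293281e+07
Step 3: W^2 = 1.293281e+07 * 7.84291e-16 * 0.689 = 6.98859e-09
Step 4: W = sqrt(6.98859e-09) = 8.360e-05 cm = 0.836 um

0.836


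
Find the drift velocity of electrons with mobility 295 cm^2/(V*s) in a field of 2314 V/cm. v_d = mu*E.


Step 1: v_d = mu * E
Step 2: v_d = 295 * 2314 = 682630
Step 3: v_d = 6.83e+05 cm/s

6.83e+05


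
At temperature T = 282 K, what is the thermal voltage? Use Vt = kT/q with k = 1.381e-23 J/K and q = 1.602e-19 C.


Step 1: kT = 1.381e-23 * 282 = 3.89442e-21 J
Step 2: Vt = kT/q = 3.89442e-21 / 1.602e-19
Step 3: Vt = 0.02431 V

0.02431


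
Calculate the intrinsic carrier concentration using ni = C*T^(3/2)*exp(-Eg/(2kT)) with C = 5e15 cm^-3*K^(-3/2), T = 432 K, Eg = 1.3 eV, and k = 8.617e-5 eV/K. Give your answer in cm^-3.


Step 1: Compute kT = 8.617e-5 * 432 = 0.03722544 eV
Step 2: Exponent = -Eg/(2kT) = -1.3/(2*0.03722544) = -17.46118
Step 3: T^(3/2) = 432^1.5 = 8978.95
Step 4: ni = 5e15 * 8978.95 * exp(-17.46118) = 1.17e+12 cm^-3

1.17e+12


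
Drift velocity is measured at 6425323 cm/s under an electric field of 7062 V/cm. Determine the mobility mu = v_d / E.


Step 1: mu = v_d / E
Step 2: mu = 6425323 / 7062
Step 3: mu = 909.84 cm^2/(V*s)

909.84


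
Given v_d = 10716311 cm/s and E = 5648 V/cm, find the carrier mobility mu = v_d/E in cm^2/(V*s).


Step 1: mu = v_d / E
Step 2: mu = 10716311 / 5648
Step 3: mu = 1897.36 cm^2/(V*s)

1897.36


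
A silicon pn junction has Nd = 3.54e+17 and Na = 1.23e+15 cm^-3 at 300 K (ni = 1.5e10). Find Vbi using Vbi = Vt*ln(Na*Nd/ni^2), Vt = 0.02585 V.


Step 1: Compute Na*Nd/ni^2 = 1.23e+15 * 3.54e+17 / (1.5e10)^2 = 1.9352e+12
Step 2: ln(1.9352e+12) = 28.2912
Step 3: Vbi = 0.02585 * 28.2912 = 0.731 V

0.731


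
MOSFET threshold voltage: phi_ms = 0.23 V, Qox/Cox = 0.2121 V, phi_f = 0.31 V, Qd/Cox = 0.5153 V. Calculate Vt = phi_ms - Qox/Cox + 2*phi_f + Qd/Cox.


Step 1: Vt = phi_ms - Qox/Cox + 2*phi_f + Qd/Cox
Step 2: Vt = 0.23 - 0.2121 + 2*0.31 + 0.5153
Step 3: Vt = 0.23 - 0.2121 + 0.62 + 0.5153
Step 4: Vt = 1.1532 V

1.1532


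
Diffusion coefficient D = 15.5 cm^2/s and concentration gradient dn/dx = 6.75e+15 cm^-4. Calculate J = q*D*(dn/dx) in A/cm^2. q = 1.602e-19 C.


Step 1: J = q * D * (dn/dx)
Step 2: J = 1.602e-19 * 15.5 * 6.75e+15
Step 3: J = 1.68e-02 A/cm^2

1.68e-02


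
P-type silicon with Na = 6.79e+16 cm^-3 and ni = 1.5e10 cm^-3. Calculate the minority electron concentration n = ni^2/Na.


Step 1: Majority hole concentration p ≈ Na = 6.79e+16 cm^-3
Step 2: n = ni^2 / Na = (1.5e10)^2 / 6.79e+16
Step 3: n = 3.31e+03 cm^-3

3.31e+03


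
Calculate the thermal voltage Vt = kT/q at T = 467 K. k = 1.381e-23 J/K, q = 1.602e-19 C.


Step 1: kT = 1.381e-23 * 467 = 6.44927e-21 J
Step 2: Vt = kT/q = 6.44927e-21 / 1.602e-19
Step 3: Vt = 0.04026 V

0.04026


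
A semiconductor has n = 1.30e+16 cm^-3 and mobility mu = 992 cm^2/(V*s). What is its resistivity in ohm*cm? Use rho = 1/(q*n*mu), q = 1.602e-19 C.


Step 1: sigma = q * n * mu = 1.602e-19 * 1.30e+16 * 992 = 2.06594e+00 S/cm
Step 2: rho = 1 / sigma = 1 / 2.06594e+00 = 0.484 ohm*cm

0.484


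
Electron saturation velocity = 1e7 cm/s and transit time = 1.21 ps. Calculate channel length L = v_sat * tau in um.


Step 1: tau in seconds = 1.21 ps * 1e-12 = 1.2100e-12 s
Step 2: L = v_sat * tau = 1e7 * 1.2100e-12 = 1.2100e-05 cm
Step 3: L in um = 1.2100e-05 * 1e4 = 0.121 um

0.121


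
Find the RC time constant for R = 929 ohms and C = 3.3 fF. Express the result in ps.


Step 1: tau = R * C
Step 2: tau = 929 * 3.3 fF = 929 * 3.3e-15 F
Step 3: tau = 3.0657e-12 s = 3.0657 ps

3.0657


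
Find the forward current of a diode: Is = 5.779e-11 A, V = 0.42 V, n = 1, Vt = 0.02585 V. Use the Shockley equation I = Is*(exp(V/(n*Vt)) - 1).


Step 1: V/(n*Vt) = 0.42/(1*0.02585) = 16.2476
Step 2: exp(16.2476) = 1.1383e+07
Step 3: I = 5.779e-11 * (1.1383e+07 - 1) = 6.58e-04 A

6.58e-04


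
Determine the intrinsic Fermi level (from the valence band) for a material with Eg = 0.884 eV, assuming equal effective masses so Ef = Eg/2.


Step 1: For an intrinsic semiconductor, the Fermi level sits at midgap.
Step 2: Ef = Eg / 2 = 0.884 / 2 = 0.442 eV

0.442


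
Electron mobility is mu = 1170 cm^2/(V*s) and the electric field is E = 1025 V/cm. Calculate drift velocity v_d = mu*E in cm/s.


Step 1: v_d = mu * E
Step 2: v_d = 1170 * 1025 = 1199250
Step 3: v_d = 1.20e+06 cm/s

1.20e+06


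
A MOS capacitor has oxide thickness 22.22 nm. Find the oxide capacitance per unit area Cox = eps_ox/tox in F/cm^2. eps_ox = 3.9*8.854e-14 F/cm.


Step 1: eps_ox = 3.9 * 8.854e-14 = 3.45306e-13 F/cm
Step 2: tox in cm = 22.22 nm * 1e-7 = 2.2220e-06 cm
Step 3: Cox = 3.45306e-13 / 2.2220e-06 = 1.55e-07 F/cm^2

1.55e-07


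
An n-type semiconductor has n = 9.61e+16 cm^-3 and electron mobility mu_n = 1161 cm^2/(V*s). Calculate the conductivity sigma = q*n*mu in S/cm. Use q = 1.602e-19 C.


Step 1: sigma = q * n * mu
Step 2: sigma = 1.602e-19 * 9.61e+16 * 1161
Step 3: sigma = 1.787e+01 S/cm

1.787e+01


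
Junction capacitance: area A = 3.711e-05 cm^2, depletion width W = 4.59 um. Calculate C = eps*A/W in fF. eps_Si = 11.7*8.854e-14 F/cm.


Step 1: eps_Si = 11.7 * 8.854e-14 = 1.035918e-12 F/cm
Step 2: W in cm = 4.59 * 1e-4 = 4.59e-04 cm
Step 3: C = 1.035918e-12 * 3.711e-05 / 4.59e-04 = 8.375363e-14 F
Step 4: C = 83.75 fF

83.75


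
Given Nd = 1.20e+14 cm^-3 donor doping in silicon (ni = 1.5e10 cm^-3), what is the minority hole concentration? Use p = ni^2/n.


Step 1: Since Nd >> ni, n ≈ Nd = 1.20e+14 cm^-3
Step 2: p = ni^2 / n = (1.5e10)^2 / 1.20e+14
Step 3: p = 2.25e20 / 1.20e+14 = 1.88e+06 cm^-3

1.88e+06


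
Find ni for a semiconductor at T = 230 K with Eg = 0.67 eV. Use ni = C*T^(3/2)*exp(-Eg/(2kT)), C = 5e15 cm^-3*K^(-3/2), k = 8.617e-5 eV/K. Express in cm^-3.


Step 1: Compute kT = 8.617e-5 * 230 = 0.0198191 eV
Step 2: Exponent = -Eg/(2kT) = -0.67/(2*0.0198191) = -16.90289
Step 3: T^(3/2) = 230^1.5 = 3488.12
Step 4: ni = 5e15 * 3488.12 * exp(-16.90289) = 7.96e+11 cm^-3

7.96e+11


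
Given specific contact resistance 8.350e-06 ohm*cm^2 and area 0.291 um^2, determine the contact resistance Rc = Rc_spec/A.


Step 1: Convert area to cm^2: 0.291 um^2 = 2.9100e-09 cm^2
Step 2: Rc = Rc_spec / A = 8.350e-06 / 2.9100e-09
Step 3: Rc = 2.87e+03 ohms

2.87e+03


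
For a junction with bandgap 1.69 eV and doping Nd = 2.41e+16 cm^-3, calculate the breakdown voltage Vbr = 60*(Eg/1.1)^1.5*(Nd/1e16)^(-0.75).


Step 1: Eg/1.1 = 1.69/1.1 = 1.536364
Step 2: (Eg/1.1)^1.5 = 1.536364^1.5 = 1.904326
Step 3: (Nd/1e16)^(-0.75) = (2.41)^(-0.75) = 0.516996
Step 4: Vbr = 60 * 1.904326 * 0.516996 = 59.1 V

59.1


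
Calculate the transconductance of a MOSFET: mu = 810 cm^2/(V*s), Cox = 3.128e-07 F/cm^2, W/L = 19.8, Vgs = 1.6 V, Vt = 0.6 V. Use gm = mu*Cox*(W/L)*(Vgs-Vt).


Step 1: Vov = Vgs - Vt = 1.6 - 0.6 = 1.0 V
Step 2: gm = mu * Cox * (W/L) * Vov
Step 3: gm = 810 * 3.128e-07 * 19.8 * 1.0 = 5.02e-03 S

5.02e-03


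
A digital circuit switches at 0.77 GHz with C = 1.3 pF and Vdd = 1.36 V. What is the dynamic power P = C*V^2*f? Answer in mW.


Step 1: V^2 = 1.36^2 = 1.8496 V^2
Step 2: P = C*V^2*f = 1.3e-12 F * 1.8496 * 0.77e9 Hz
Step 3: P = 1.8514496e-03 W
Step 4: P = 1.851 mW

1.851


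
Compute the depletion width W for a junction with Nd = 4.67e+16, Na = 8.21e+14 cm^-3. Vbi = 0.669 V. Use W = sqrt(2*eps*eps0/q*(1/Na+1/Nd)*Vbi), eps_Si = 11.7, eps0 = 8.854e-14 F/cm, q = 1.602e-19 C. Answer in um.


Step 1: 1/Na + 1/Nd = 1/8.21e+14 + 1/4.67e+16 = 1.23944e-15
Step 2: 2*eps*eps0/q = 2*11.7*8.854e-14/1.602e-19 = 1.293281e+07
Step 3: W^2 = 1.293281e+07 * 1.23944e-15 * 0.669 = 1.07237e-08
Step 4: W = sqrt(1.07237e-08) = 1.036e-04 cm = 1.036 um

1.036


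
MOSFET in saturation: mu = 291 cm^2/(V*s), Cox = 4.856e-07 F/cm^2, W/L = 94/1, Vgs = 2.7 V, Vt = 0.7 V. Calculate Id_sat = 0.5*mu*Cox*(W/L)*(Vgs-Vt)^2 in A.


Step 1: Overdrive voltage Vov = Vgs - Vt = 2.7 - 0.7 = 2.0 V
Step 2: W/L = 94/1 = 94
Step 3: Id = 0.5 * 291 * 4.856e-07 * 94 * 2.0^2
Step 4: Id = 2.66e-02 A

2.66e-02


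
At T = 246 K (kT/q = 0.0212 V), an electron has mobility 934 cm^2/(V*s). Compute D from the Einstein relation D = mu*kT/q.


Step 1: D = mu * (kT/q)
Step 2: D = 934 * 0.0212
Step 3: D = 19.8 cm^2/s

19.8


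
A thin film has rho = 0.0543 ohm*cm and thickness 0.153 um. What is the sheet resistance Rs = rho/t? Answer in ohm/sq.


Step 1: Convert thickness to cm: t = 0.153 um = 1.5300e-05 cm
Step 2: Rs = rho / t = 0.0543 / 1.5300e-05
Step 3: Rs = 3549.0 ohm/sq

3549.0


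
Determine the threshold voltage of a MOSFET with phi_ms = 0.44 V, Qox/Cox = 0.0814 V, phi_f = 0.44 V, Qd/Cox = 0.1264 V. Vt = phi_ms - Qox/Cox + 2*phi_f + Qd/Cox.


Step 1: Vt = phi_ms - Qox/Cox + 2*phi_f + Qd/Cox
Step 2: Vt = 0.44 - 0.0814 + 2*0.44 + 0.1264
Step 3: Vt = 0.44 - 0.0814 + 0.88 + 0.1264
Step 4: Vt = 1.365 V

1.365


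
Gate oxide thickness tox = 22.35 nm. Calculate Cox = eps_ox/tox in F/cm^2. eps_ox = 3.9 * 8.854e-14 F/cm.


Step 1: eps_ox = 3.9 * 8.854e-14 = 3.45306e-13 F/cm
Step 2: tox in cm = 22.35 nm * 1e-7 = 2.2350e-06 cm
Step 3: Cox = 3.45306e-13 / 2.2350e-06 = 1.54e-07 F/cm^2

1.54e-07


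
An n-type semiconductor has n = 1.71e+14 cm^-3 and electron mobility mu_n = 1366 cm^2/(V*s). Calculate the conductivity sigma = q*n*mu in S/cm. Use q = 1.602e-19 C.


Step 1: sigma = q * n * mu
Step 2: sigma = 1.602e-19 * 1.71e+14 * 1366
Step 3: sigma = 3.742e-02 S/cm

3.742e-02


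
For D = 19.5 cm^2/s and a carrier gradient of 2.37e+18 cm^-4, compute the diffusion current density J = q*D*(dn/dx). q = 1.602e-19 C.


Step 1: J = q * D * (dn/dx)
Step 2: J = 1.602e-19 * 19.5 * 2.37e+18
Step 3: J = 7.40e+00 A/cm^2

7.40e+00


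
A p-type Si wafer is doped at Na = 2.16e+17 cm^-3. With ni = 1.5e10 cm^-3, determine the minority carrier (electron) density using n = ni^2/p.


Step 1: Majority hole concentration p ≈ Na = 2.16e+17 cm^-3
Step 2: n = ni^2 / Na = (1.5e10)^2 / 2.16e+17
Step 3: n = 1.04e+03 cm^-3

1.04e+03


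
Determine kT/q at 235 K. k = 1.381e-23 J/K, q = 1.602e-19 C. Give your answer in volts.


Step 1: kT = 1.381e-23 * 235 = 3.24535e-21 J
Step 2: Vt = kT/q = 3.24535e-21 / 1.602e-19
Step 3: Vt = 0.02026 V

0.02026


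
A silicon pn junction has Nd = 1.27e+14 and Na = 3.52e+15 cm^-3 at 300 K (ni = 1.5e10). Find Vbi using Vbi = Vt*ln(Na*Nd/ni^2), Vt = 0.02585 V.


Step 1: Compute Na*Nd/ni^2 = 3.52e+15 * 1.27e+14 / (1.5e10)^2 = 1.9868e+09
Step 2: ln(1.9868e+09) = 21.4098
Step 3: Vbi = 0.02585 * 21.4098 = 0.553 V

0.553


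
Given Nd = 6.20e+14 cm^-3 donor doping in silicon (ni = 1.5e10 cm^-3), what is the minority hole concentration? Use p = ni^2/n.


Step 1: Since Nd >> ni, n ≈ Nd = 6.20e+14 cm^-3
Step 2: p = ni^2 / n = (1.5e10)^2 / 6.20e+14
Step 3: p = 2.25e20 / 6.20e+14 = 3.63e+05 cm^-3

3.63e+05


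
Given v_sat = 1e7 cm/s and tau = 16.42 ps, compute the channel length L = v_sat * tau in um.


Step 1: tau in seconds = 16.42 ps * 1e-12 = 1.6420e-11 s
Step 2: L = v_sat * tau = 1e7 * 1.6420e-11 = 1.6420e-04 cm
Step 3: L in um = 1.6420e-04 * 1e4 = 1.642 um

1.642


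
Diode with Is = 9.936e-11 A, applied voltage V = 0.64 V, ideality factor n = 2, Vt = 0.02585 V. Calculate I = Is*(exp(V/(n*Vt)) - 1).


Step 1: V/(n*Vt) = 0.64/(2*0.02585) = 12.3791
Step 2: exp(12.3791) = 2.3778e+05
Step 3: I = 9.936e-11 * (2.3778e+05 - 1) = 2.36e-05 A

2.36e-05


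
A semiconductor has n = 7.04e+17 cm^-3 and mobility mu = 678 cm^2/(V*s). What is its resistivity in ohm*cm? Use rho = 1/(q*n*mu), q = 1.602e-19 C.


Step 1: sigma = q * n * mu = 1.602e-19 * 7.04e+17 * 678 = 7.64654e+01 S/cm
Step 2: rho = 1 / sigma = 1 / 7.64654e+01 = 0.01308 ohm*cm

0.01308


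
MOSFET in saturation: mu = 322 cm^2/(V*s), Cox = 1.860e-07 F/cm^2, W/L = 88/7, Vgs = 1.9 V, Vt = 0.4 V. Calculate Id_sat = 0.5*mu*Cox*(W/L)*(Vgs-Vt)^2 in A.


Step 1: Overdrive voltage Vov = Vgs - Vt = 1.9 - 0.4 = 1.5 V
Step 2: W/L = 88/7 = 12.5714
Step 3: Id = 0.5 * 322 * 1.860e-07 * 12.5714 * 1.5^2
Step 4: Id = 8.47e-04 A

8.47e-04


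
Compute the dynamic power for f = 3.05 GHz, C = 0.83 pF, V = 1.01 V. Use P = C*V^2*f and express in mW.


Step 1: V^2 = 1.01^2 = 1.0201 V^2
Step 2: P = C*V^2*f = 0.83e-12 F * 1.0201 * 3.05e9 Hz
Step 3: P = 2.58238315e-03 W
Step 4: P = 2.582 mW

2.582


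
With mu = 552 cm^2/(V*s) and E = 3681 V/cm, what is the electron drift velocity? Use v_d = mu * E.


Step 1: v_d = mu * E
Step 2: v_d = 552 * 3681 = 2031912
Step 3: v_d = 2.03e+06 cm/s

2.03e+06


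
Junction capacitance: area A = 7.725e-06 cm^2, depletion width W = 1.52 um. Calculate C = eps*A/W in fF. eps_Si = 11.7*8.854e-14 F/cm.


Step 1: eps_Si = 11.7 * 8.854e-14 = 1.035918e-12 F/cm
Step 2: W in cm = 1.52 * 1e-4 = 1.52e-04 cm
Step 3: C = 1.035918e-12 * 7.725e-06 / 1.52e-04 = 5.264781e-14 F
Step 4: C = 52.65 fF

52.65


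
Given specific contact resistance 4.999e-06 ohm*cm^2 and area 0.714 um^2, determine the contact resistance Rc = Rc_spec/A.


Step 1: Convert area to cm^2: 0.714 um^2 = 7.1400e-09 cm^2
Step 2: Rc = Rc_spec / A = 4.999e-06 / 7.1400e-09
Step 3: Rc = 7.00e+02 ohms

7.00e+02


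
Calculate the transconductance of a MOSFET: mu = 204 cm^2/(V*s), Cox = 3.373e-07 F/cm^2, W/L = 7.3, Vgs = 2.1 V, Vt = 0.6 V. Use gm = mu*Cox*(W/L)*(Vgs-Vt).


Step 1: Vov = Vgs - Vt = 2.1 - 0.6 = 1.5 V
Step 2: gm = mu * Cox * (W/L) * Vov
Step 3: gm = 204 * 3.373e-07 * 7.3 * 1.5 = 7.53e-04 S

7.53e-04


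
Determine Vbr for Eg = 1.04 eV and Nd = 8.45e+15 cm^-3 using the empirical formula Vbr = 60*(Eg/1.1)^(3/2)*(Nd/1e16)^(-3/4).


Step 1: Eg/1.1 = 1.04/1.1 = 0.945455
Step 2: (Eg/1.1)^1.5 = 0.945455^1.5 = 0.919309
Step 3: (Nd/1e16)^(-0.75) = (0.845)^(-0.75) = 1.134638
Step 4: Vbr = 60 * 0.919309 * 1.134638 = 62.6 V

62.6


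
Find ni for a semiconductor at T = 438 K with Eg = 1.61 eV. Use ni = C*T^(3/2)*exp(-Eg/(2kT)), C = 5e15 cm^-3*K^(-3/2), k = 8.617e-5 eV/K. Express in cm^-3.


Step 1: Compute kT = 8.617e-5 * 438 = 0.03774246 eV
Step 2: Exponent = -Eg/(2kT) = -1.61/(2*0.03774246) = -21.32876
Step 3: T^(3/2) = 438^1.5 = 9166.66
Step 4: ni = 5e15 * 9166.66 * exp(-21.32876) = 2.50e+10 cm^-3

2.50e+10


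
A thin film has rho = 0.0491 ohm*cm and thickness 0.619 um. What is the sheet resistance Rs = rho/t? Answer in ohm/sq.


Step 1: Convert thickness to cm: t = 0.619 um = 6.1900e-05 cm
Step 2: Rs = rho / t = 0.0491 / 6.1900e-05
Step 3: Rs = 793.2 ohm/sq

793.2


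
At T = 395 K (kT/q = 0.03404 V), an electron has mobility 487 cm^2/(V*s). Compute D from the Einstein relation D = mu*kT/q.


Step 1: D = mu * (kT/q)
Step 2: D = 487 * 0.03404
Step 3: D = 16.58 cm^2/s

16.58


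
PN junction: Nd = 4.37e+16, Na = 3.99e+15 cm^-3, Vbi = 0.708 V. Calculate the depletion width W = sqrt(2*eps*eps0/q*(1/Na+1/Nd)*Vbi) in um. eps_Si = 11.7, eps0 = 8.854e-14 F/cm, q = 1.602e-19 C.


Step 1: 1/Na + 1/Nd = 1/3.99e+15 + 1/4.37e+16 = 2.73510e-16
Step 2: 2*eps*eps0/q = 2*11.7*8.854e-14/1.602e-19 = 1.293281e+07
Step 3: W^2 = 1.293281e+07 * 2.73510e-16 * 0.708 = 2.50438e-09
Step 4: W = sqrt(2.50438e-09) = 5.004e-05 cm = 0.5004 um

0.5004


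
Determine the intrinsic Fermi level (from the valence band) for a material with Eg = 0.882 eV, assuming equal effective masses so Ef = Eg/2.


Step 1: For an intrinsic semiconductor, the Fermi level sits at midgap.
Step 2: Ef = Eg / 2 = 0.882 / 2 = 0.441 eV

0.441


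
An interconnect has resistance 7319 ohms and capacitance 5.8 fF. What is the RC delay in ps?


Step 1: tau = R * C
Step 2: tau = 7319 * 5.8 fF = 7319 * 5.8e-15 F
Step 3: tau = 4.24502e-11 s = 42.4502 ps

42.4502


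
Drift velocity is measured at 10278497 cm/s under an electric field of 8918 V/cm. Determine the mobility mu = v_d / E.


Step 1: mu = v_d / E
Step 2: mu = 10278497 / 8918
Step 3: mu = 1152.56 cm^2/(V*s)

1152.56


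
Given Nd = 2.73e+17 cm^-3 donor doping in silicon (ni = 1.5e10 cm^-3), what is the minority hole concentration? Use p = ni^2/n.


Step 1: Since Nd >> ni, n ≈ Nd = 2.73e+17 cm^-3
Step 2: p = ni^2 / n = (1.5e10)^2 / 2.73e+17
Step 3: p = 2.25e20 / 2.73e+17 = 8.24e+02 cm^-3

8.24e+02


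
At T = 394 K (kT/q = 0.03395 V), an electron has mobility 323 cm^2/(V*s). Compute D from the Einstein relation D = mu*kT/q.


Step 1: D = mu * (kT/q)
Step 2: D = 323 * 0.03395
Step 3: D = 10.97 cm^2/s

10.97


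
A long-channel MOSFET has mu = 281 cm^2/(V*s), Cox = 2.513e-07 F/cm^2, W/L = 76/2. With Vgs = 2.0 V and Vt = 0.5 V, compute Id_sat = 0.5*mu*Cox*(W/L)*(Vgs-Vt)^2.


Step 1: Overdrive voltage Vov = Vgs - Vt = 2.0 - 0.5 = 1.5 V
Step 2: W/L = 76/2 = 38
Step 3: Id = 0.5 * 281 * 2.513e-07 * 38 * 1.5^2
Step 4: Id = 3.02e-03 A

3.02e-03


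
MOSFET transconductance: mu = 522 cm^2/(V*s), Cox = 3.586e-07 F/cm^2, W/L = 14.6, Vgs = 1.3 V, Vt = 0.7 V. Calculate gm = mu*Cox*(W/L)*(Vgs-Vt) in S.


Step 1: Vov = Vgs - Vt = 1.3 - 0.7 = 0.6 V
Step 2: gm = mu * Cox * (W/L) * Vov
Step 3: gm = 522 * 3.586e-07 * 14.6 * 0.6 = 1.64e-03 S

1.64e-03


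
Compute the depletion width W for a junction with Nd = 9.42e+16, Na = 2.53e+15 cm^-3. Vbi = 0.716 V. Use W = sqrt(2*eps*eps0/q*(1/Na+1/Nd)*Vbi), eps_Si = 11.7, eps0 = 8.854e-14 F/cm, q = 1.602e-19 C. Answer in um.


Step 1: 1/Na + 1/Nd = 1/2.53e+15 + 1/9.42e+16 = 4.05873e-16
Step 2: 2*eps*eps0/q = 2*11.7*8.854e-14/1.602e-19 = 1.293281e+07
Step 3: W^2 = 1.293281e+07 * 4.05873e-16 * 0.716 = 3.75834e-09
Step 4: W = sqrt(3.75834e-09) = 6.131e-05 cm = 0.6131 um

0.6131


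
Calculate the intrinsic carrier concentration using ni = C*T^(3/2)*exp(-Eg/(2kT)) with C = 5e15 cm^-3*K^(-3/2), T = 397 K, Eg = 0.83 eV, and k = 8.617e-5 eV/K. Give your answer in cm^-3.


Step 1: Compute kT = 8.617e-5 * 397 = 0.03420949 eV
Step 2: Exponent = -Eg/(2kT) = -0.83/(2*0.03420949) = -12.13114
Step 3: T^(3/2) = 397^1.5 = 7910.17
Step 4: ni = 5e15 * 7910.17 * exp(-12.13114) = 2.13e+14 cm^-3

2.13e+14


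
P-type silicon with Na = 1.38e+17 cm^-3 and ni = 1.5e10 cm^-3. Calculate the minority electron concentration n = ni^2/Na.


Step 1: Majority hole concentration p ≈ Na = 1.38e+17 cm^-3
Step 2: n = ni^2 / Na = (1.5e10)^2 / 1.38e+17
Step 3: n = 1.63e+03 cm^-3

1.63e+03


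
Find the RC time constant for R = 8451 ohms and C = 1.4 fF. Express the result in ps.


Step 1: tau = R * C
Step 2: tau = 8451 * 1.4 fF = 8451 * 1.4e-15 F
Step 3: tau = 1.18314e-11 s = 11.8314 ps

11.8314


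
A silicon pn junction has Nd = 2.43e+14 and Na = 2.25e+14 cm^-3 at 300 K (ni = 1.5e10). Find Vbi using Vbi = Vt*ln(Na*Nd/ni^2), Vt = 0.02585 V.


Step 1: Compute Na*Nd/ni^2 = 2.25e+14 * 2.43e+14 / (1.5e10)^2 = 2.4300e+08
Step 2: ln(2.4300e+08) = 19.3086
Step 3: Vbi = 0.02585 * 19.3086 = 0.499 V

0.499


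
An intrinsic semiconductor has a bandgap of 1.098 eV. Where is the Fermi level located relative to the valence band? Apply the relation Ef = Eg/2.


Step 1: For an intrinsic semiconductor, the Fermi level sits at midgap.
Step 2: Ef = Eg / 2 = 1.098 / 2 = 0.549 eV

0.549


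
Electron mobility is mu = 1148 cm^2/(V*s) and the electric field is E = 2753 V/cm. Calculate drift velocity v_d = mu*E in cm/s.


Step 1: v_d = mu * E
Step 2: v_d = 1148 * 2753 = 3160444
Step 3: v_d = 3.16e+06 cm/s

3.16e+06


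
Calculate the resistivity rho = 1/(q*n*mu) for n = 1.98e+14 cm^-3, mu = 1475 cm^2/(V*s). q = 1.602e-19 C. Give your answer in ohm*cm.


Step 1: sigma = q * n * mu = 1.602e-19 * 1.98e+14 * 1475 = 4.67864e-02 S/cm
Step 2: rho = 1 / sigma = 1 / 4.67864e-02 = 21.37 ohm*cm

21.37


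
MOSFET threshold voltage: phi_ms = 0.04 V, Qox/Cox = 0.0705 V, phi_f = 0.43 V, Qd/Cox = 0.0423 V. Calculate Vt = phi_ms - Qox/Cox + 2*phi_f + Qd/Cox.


Step 1: Vt = phi_ms - Qox/Cox + 2*phi_f + Qd/Cox
Step 2: Vt = 0.04 - 0.0705 + 2*0.43 + 0.0423
Step 3: Vt = 0.04 - 0.0705 + 0.86 + 0.0423
Step 4: Vt = 0.8718 V

0.8718


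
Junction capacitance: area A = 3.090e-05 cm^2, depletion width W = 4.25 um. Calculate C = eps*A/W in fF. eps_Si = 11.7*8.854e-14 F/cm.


Step 1: eps_Si = 11.7 * 8.854e-14 = 1.035918e-12 F/cm
Step 2: W in cm = 4.25 * 1e-4 = 4.25e-04 cm
Step 3: C = 1.035918e-12 * 3.090e-05 / 4.25e-04 = 7.531733e-14 F
Step 4: C = 75.32 fF

75.32


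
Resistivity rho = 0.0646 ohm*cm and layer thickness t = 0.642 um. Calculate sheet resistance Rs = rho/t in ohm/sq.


Step 1: Convert thickness to cm: t = 0.642 um = 6.4200e-05 cm
Step 2: Rs = rho / t = 0.0646 / 6.4200e-05
Step 3: Rs = 1006.2 ohm/sq

1006.2


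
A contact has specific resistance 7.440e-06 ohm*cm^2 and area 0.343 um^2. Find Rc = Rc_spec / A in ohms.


Step 1: Convert area to cm^2: 0.343 um^2 = 3.4300e-09 cm^2
Step 2: Rc = Rc_spec / A = 7.440e-06 / 3.4300e-09
Step 3: Rc = 2.17e+03 ohms

2.17e+03


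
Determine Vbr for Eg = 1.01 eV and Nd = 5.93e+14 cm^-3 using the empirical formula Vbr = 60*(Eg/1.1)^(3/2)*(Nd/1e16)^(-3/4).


Step 1: Eg/1.1 = 1.01/1.1 = 0.918182
Step 2: (Eg/1.1)^1.5 = 0.918182^1.5 = 0.879819
Step 3: (Nd/1e16)^(-0.75) = (0.0593)^(-0.75) = 8.321641
Step 4: Vbr = 60 * 0.879819 * 8.321641 = 439.3 V

439.3


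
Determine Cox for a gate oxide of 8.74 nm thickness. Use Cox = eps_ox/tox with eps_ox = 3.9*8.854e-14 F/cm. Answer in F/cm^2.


Step 1: eps_ox = 3.9 * 8.854e-14 = 3.45306e-13 F/cm
Step 2: tox in cm = 8.74 nm * 1e-7 = 8.7400e-07 cm
Step 3: Cox = 3.45306e-13 / 8.7400e-07 = 3.95e-07 F/cm^2

3.95e-07


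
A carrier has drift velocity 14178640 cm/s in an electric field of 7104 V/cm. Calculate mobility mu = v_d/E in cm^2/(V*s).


Step 1: mu = v_d / E
Step 2: mu = 14178640 / 7104
Step 3: mu = 1995.87 cm^2/(V*s)

1995.87


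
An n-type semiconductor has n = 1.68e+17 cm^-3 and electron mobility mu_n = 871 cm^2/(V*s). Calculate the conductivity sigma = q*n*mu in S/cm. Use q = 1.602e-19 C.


Step 1: sigma = q * n * mu
Step 2: sigma = 1.602e-19 * 1.68e+17 * 871
Step 3: sigma = 2.344e+01 S/cm

2.344e+01


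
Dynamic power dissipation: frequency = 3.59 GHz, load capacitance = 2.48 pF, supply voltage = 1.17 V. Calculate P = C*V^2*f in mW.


Step 1: V^2 = 1.17^2 = 1.3689 V^2
Step 2: P = C*V^2*f = 2.48e-12 F * 1.3689 * 3.59e9 Hz
Step 3: P = 1.218759048e-02 W
Step 4: P = 12.188 mW

12.188


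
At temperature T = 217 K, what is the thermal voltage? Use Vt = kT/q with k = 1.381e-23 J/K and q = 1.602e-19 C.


Step 1: kT = 1.381e-23 * 217 = 2.99677e-21 J
Step 2: Vt = kT/q = 2.99677e-21 / 1.602e-19
Step 3: Vt = 0.01871 V

0.01871


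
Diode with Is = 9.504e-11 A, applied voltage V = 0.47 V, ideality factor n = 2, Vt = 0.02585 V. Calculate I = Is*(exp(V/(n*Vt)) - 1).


Step 1: V/(n*Vt) = 0.47/(2*0.02585) = 9.0909
Step 2: exp(9.0909) = 8.8742e+03
Step 3: I = 9.504e-11 * (8.8742e+03 - 1) = 8.43e-07 A

8.43e-07


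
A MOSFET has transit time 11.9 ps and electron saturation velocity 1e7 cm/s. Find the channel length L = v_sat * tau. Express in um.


Step 1: tau in seconds = 11.9 ps * 1e-12 = 1.1900e-11 s
Step 2: L = v_sat * tau = 1e7 * 1.1900e-11 = 1.1900e-04 cm
Step 3: L in um = 1.1900e-04 * 1e4 = 1.19 um

1.19


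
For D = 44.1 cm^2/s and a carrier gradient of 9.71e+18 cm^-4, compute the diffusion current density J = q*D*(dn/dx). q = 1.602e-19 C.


Step 1: J = q * D * (dn/dx)
Step 2: J = 1.602e-19 * 44.1 * 9.71e+18
Step 3: J = 6.86e+01 A/cm^2

6.86e+01


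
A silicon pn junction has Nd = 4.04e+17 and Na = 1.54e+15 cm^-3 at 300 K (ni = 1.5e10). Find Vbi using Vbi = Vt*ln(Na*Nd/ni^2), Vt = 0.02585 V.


Step 1: Compute Na*Nd/ni^2 = 1.54e+15 * 4.04e+17 / (1.5e10)^2 = 2.7652e+12
Step 2: ln(2.7652e+12) = 28.6481
Step 3: Vbi = 0.02585 * 28.6481 = 0.741 V

0.741


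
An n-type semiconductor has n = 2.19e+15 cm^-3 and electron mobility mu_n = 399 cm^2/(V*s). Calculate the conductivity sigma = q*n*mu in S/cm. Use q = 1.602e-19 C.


Step 1: sigma = q * n * mu
Step 2: sigma = 1.602e-19 * 2.19e+15 * 399
Step 3: sigma = 1.400e-01 S/cm

1.400e-01


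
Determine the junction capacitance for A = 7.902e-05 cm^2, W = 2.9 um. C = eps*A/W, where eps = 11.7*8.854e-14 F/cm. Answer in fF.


Step 1: eps_Si = 11.7 * 8.854e-14 = 1.035918e-12 F/cm
Step 2: W in cm = 2.9 * 1e-4 = 2.90e-04 cm
Step 3: C = 1.035918e-12 * 7.902e-05 / 2.90e-04 = 2.822698e-13 F
Step 4: C = 282.27 fF

282.27


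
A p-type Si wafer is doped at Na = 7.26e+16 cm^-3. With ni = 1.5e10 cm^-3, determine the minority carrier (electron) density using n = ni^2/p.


Step 1: Majority hole concentration p ≈ Na = 7.26e+16 cm^-3
Step 2: n = ni^2 / Na = (1.5e10)^2 / 7.26e+16
Step 3: n = 3.10e+03 cm^-3

3.10e+03


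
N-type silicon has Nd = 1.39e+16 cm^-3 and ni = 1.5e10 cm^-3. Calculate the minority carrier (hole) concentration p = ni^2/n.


Step 1: Since Nd >> ni, n ≈ Nd = 1.39e+16 cm^-3
Step 2: p = ni^2 / n = (1.5e10)^2 / 1.39e+16
Step 3: p = 2.25e20 / 1.39e+16 = 1.62e+04 cm^-3

1.62e+04


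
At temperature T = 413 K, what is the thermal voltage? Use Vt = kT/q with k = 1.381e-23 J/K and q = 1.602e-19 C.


Step 1: kT = 1.381e-23 * 413 = 5.70353e-21 J
Step 2: Vt = kT/q = 5.70353e-21 / 1.602e-19
Step 3: Vt = 0.0356 V

0.0356


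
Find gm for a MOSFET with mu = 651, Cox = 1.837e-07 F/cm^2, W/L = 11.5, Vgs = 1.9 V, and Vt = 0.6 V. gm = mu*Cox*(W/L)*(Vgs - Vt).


Step 1: Vov = Vgs - Vt = 1.9 - 0.6 = 1.3 V
Step 2: gm = mu * Cox * (W/L) * Vov
Step 3: gm = 651 * 1.837e-07 * 11.5 * 1.3 = 1.79e-03 S

1.79e-03


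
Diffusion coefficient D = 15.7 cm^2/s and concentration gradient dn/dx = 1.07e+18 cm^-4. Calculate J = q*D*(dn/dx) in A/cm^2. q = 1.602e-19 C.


Step 1: J = q * D * (dn/dx)
Step 2: J = 1.602e-19 * 15.7 * 1.07e+18
Step 3: J = 2.69e+00 A/cm^2

2.69e+00


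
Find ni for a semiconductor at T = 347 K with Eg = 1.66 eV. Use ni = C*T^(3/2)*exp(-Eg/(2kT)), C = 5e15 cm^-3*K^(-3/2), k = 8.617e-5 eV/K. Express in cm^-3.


Step 1: Compute kT = 8.617e-5 * 347 = 0.02990099 eV
Step 2: Exponent = -Eg/(2kT) = -1.66/(2*0.02990099) = -27.75828
Step 3: T^(3/2) = 347^1.5 = 6463.89
Step 4: ni = 5e15 * 6463.89 * exp(-27.75828) = 2.85e+07 cm^-3

2.85e+07


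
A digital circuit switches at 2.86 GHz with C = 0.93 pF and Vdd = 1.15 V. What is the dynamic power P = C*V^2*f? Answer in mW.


Step 1: V^2 = 1.15^2 = 1.3225 V^2
Step 2: P = C*V^2*f = 0.93e-12 F * 1.3225 * 2.86e9 Hz
Step 3: P = 3.5175855e-03 W
Step 4: P = 3.518 mW

3.518


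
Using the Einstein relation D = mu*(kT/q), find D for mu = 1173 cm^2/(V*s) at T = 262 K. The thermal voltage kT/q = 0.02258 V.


Step 1: D = mu * (kT/q)
Step 2: D = 1173 * 0.02258
Step 3: D = 26.49 cm^2/s

26.49


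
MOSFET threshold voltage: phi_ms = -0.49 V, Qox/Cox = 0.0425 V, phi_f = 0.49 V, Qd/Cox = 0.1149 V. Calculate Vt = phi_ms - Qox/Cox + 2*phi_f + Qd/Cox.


Step 1: Vt = phi_ms - Qox/Cox + 2*phi_f + Qd/Cox
Step 2: Vt = -0.49 - 0.0425 + 2*0.49 + 0.1149
Step 3: Vt = -0.49 - 0.0425 + 0.98 + 0.1149
Step 4: Vt = 0.5624 V

0.5624


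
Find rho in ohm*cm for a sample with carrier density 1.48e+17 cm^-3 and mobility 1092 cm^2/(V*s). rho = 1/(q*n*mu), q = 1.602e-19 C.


Step 1: sigma = q * n * mu = 1.602e-19 * 1.48e+17 * 1092 = 2.58909e+01 S/cm
Step 2: rho = 1 / sigma = 1 / 2.58909e+01 = 0.03862 ohm*cm

0.03862


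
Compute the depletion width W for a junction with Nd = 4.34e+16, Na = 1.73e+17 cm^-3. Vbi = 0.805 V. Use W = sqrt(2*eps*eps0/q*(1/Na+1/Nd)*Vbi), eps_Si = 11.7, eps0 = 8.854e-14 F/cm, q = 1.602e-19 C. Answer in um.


Step 1: 1/Na + 1/Nd = 1/1.73e+17 + 1/4.34e+16 = 2.88218e-17
Step 2: 2*eps*eps0/q = 2*11.7*8.854e-14/1.602e-19 = 1.293281e+07
Step 3: W^2 = 1.293281e+07 * 2.88218e-17 * 0.805 = 3.00061e-10
Step 4: W = sqrt(3.00061e-10) = 1.732e-05 cm = 0.1732 um

0.1732


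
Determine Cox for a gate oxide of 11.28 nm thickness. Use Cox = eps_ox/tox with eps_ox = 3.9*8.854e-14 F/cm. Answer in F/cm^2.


Step 1: eps_ox = 3.9 * 8.854e-14 = 3.45306e-13 F/cm
Step 2: tox in cm = 11.28 nm * 1e-7 = 1.1280e-06 cm
Step 3: Cox = 3.45306e-13 / 1.1280e-06 = 3.06e-07 F/cm^2

3.06e-07


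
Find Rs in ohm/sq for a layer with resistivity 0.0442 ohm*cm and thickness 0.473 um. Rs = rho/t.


Step 1: Convert thickness to cm: t = 0.473 um = 4.7300e-05 cm
Step 2: Rs = rho / t = 0.0442 / 4.7300e-05
Step 3: Rs = 934.5 ohm/sq

934.5


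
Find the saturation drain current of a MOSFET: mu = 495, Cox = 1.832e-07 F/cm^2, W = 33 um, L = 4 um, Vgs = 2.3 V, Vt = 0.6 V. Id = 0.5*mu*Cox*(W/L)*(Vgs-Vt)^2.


Step 1: Overdrive voltage Vov = Vgs - Vt = 2.3 - 0.6 = 1.7 V
Step 2: W/L = 33/4 = 8.25
Step 3: Id = 0.5 * 495 * 1.832e-07 * 8.25 * 1.7^2
Step 4: Id = 1.08e-03 A

1.08e-03


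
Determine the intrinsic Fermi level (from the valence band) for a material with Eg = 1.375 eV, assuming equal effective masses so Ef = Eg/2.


Step 1: For an intrinsic semiconductor, the Fermi level sits at midgap.
Step 2: Ef = Eg / 2 = 1.375 / 2 = 0.6875 eV

0.6875


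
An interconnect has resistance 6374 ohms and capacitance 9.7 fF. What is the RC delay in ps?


Step 1: tau = R * C
Step 2: tau = 6374 * 9.7 fF = 6374 * 9.7e-15 F
Step 3: tau = 6.18278e-11 s = 61.8278 ps

61.8278


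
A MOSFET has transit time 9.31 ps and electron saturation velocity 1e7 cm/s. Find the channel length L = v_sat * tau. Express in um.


Step 1: tau in seconds = 9.31 ps * 1e-12 = 9.3100e-12 s
Step 2: L = v_sat * tau = 1e7 * 9.3100e-12 = 9.3100e-05 cm
Step 3: L in um = 9.3100e-05 * 1e4 = 0.931 um

0.931


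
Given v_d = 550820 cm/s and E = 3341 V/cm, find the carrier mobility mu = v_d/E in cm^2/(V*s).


Step 1: mu = v_d / E
Step 2: mu = 550820 / 3341
Step 3: mu = 164.87 cm^2/(V*s)

164.87


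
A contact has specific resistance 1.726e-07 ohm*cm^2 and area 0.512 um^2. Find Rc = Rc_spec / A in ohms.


Step 1: Convert area to cm^2: 0.512 um^2 = 5.1200e-09 cm^2
Step 2: Rc = Rc_spec / A = 1.726e-07 / 5.1200e-09
Step 3: Rc = 3.37e+01 ohms

3.37e+01


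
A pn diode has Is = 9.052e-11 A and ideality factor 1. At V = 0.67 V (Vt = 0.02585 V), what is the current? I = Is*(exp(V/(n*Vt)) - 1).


Step 1: V/(n*Vt) = 0.67/(1*0.02585) = 25.9188
Step 2: exp(25.9188) = 1.8046e+11
Step 3: I = 9.052e-11 * (1.8046e+11 - 1) = 1.63e+01 A

1.63e+01


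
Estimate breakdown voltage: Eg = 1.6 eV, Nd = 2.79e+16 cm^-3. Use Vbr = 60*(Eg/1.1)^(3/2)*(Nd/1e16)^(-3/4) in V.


Step 1: Eg/1.1 = 1.6/1.1 = 1.454545
Step 2: (Eg/1.1)^1.5 = 1.454545^1.5 = 1.754247
Step 3: (Nd/1e16)^(-0.75) = (2.79)^(-0.75) = 0.463230
Step 4: Vbr = 60 * 1.754247 * 0.463230 = 48.8 V

48.8


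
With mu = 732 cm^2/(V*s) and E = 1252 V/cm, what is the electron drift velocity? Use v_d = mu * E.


Step 1: v_d = mu * E
Step 2: v_d = 732 * 1252 = 916464
Step 3: v_d = 9.16e+05 cm/s

9.16e+05


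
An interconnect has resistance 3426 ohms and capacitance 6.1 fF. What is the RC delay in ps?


Step 1: tau = R * C
Step 2: tau = 3426 * 6.1 fF = 3426 * 6.1e-15 F
Step 3: tau = 2.08986e-11 s = 20.8986 ps

20.8986


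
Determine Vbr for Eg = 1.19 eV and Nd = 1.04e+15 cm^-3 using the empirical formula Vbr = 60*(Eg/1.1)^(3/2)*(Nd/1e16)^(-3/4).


Step 1: Eg/1.1 = 1.19/1.1 = 1.081818
Step 2: (Eg/1.1)^1.5 = 1.081818^1.5 = 1.125204
Step 3: (Nd/1e16)^(-0.75) = (0.104)^(-0.75) = 5.460407
Step 4: Vbr = 60 * 1.125204 * 5.460407 = 368.6 V

368.6


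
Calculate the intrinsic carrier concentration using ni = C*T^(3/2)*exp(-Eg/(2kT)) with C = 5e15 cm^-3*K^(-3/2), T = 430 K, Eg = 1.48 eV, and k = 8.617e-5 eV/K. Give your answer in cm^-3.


Step 1: Compute kT = 8.617e-5 * 430 = 0.0370531 eV
Step 2: Exponent = -Eg/(2kT) = -1.48/(2*0.0370531) = -19.97134
Step 3: T^(3/2) = 430^1.5 = 8916.67
Step 4: ni = 5e15 * 8916.67 * exp(-19.97134) = 9.46e+10 cm^-3

9.46e+10


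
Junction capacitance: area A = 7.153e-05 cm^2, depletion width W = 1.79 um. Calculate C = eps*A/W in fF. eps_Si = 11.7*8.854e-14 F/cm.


Step 1: eps_Si = 11.7 * 8.854e-14 = 1.035918e-12 F/cm
Step 2: W in cm = 1.79 * 1e-4 = 1.79e-04 cm
Step 3: C = 1.035918e-12 * 7.153e-05 / 1.79e-04 = 4.139621e-13 F
Step 4: C = 413.96 fF

413.96


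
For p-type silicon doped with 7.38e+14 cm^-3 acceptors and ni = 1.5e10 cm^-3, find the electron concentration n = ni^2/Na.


Step 1: Majority hole concentration p ≈ Na = 7.38e+14 cm^-3
Step 2: n = ni^2 / Na = (1.5e10)^2 / 7.38e+14
Step 3: n = 3.05e+05 cm^-3

3.05e+05


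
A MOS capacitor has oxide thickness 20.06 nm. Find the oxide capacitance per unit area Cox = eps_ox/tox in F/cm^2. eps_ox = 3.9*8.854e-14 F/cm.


Step 1: eps_ox = 3.9 * 8.854e-14 = 3.45306e-13 F/cm
Step 2: tox in cm = 20.06 nm * 1e-7 = 2.0060e-06 cm
Step 3: Cox = 3.45306e-13 / 2.0060e-06 = 1.72e-07 F/cm^2

1.72e-07


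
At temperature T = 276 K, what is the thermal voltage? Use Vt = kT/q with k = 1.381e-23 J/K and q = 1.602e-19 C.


Step 1: kT = 1.381e-23 * 276 = 3.81156e-21 J
Step 2: Vt = kT/q = 3.81156e-21 / 1.602e-19
Step 3: Vt = 0.02379 V

0.02379


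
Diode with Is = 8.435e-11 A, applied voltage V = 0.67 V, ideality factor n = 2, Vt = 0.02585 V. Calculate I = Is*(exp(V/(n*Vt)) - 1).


Step 1: V/(n*Vt) = 0.67/(2*0.02585) = 12.9594
Step 2: exp(12.9594) = 4.2481e+05
Step 3: I = 8.435e-11 * (4.2481e+05 - 1) = 3.58e-05 A

3.58e-05


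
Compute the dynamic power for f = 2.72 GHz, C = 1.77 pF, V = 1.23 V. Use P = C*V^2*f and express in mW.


Step 1: V^2 = 1.23^2 = 1.5129 V^2
Step 2: P = C*V^2*f = 1.77e-12 F * 1.5129 * 2.72e9 Hz
Step 3: P = 7.28370576e-03 W
Step 4: P = 7.284 mW

7.284


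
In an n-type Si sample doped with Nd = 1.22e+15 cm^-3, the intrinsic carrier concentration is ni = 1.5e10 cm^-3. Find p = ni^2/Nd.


Step 1: Since Nd >> ni, n ≈ Nd = 1.22e+15 cm^-3
Step 2: p = ni^2 / n = (1.5e10)^2 / 1.22e+15
Step 3: p = 2.25e20 / 1.22e+15 = 1.84e+05 cm^-3

1.84e+05


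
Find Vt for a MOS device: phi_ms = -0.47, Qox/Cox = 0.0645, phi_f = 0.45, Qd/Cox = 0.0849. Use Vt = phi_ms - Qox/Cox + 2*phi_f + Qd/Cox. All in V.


Step 1: Vt = phi_ms - Qox/Cox + 2*phi_f + Qd/Cox
Step 2: Vt = -0.47 - 0.0645 + 2*0.45 + 0.0849
Step 3: Vt = -0.47 - 0.0645 + 0.9 + 0.0849
Step 4: Vt = 0.4504 V

0.4504


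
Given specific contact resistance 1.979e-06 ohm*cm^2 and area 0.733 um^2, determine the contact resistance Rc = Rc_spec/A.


Step 1: Convert area to cm^2: 0.733 um^2 = 7.3300e-09 cm^2
Step 2: Rc = Rc_spec / A = 1.979e-06 / 7.3300e-09
Step 3: Rc = 2.70e+02 ohms

2.70e+02


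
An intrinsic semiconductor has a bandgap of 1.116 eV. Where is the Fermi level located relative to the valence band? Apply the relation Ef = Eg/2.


Step 1: For an intrinsic semiconductor, the Fermi level sits at midgap.
Step 2: Ef = Eg / 2 = 1.116 / 2 = 0.558 eV

0.558


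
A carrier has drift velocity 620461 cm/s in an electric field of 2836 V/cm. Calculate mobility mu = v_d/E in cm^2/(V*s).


Step 1: mu = v_d / E
Step 2: mu = 620461 / 2836
Step 3: mu = 218.78 cm^2/(V*s)

218.78


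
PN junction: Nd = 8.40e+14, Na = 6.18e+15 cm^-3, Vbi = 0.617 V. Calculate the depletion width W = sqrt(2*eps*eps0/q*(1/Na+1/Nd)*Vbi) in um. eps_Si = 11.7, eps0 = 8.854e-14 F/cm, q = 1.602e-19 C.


Step 1: 1/Na + 1/Nd = 1/6.18e+15 + 1/8.40e+14 = 1.35229e-15
Step 2: 2*eps*eps0/q = 2*11.7*8.854e-14/1.602e-19 = 1.293281e+07
Step 3: W^2 = 1.293281e+07 * 1.35229e-15 * 0.617 = 1.07907e-08
Step 4: W = sqrt(1.07907e-08) = 1.039e-04 cm = 1.039 um

1.039


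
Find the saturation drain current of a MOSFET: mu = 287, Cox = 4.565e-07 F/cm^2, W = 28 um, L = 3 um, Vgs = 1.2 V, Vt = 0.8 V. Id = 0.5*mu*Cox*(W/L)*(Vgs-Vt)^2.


Step 1: Overdrive voltage Vov = Vgs - Vt = 1.2 - 0.8 = 0.4 V
Step 2: W/L = 28/3 = 9.33333
Step 3: Id = 0.5 * 287 * 4.565e-07 * 9.33333 * 0.4^2
Step 4: Id = 9.78e-05 A

9.78e-05


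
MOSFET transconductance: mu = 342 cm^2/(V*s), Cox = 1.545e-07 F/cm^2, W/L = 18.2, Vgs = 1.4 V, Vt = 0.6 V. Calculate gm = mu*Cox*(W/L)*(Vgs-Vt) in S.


Step 1: Vov = Vgs - Vt = 1.4 - 0.6 = 0.8 V
Step 2: gm = mu * Cox * (W/L) * Vov
Step 3: gm = 342 * 1.545e-07 * 18.2 * 0.8 = 7.69e-04 S

7.69e-04


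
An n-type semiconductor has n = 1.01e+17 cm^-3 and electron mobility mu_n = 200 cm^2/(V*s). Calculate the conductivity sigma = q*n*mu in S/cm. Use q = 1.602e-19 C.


Step 1: sigma = q * n * mu
Step 2: sigma = 1.602e-19 * 1.01e+17 * 200
Step 3: sigma = 3.236e+00 S/cm

3.236e+00


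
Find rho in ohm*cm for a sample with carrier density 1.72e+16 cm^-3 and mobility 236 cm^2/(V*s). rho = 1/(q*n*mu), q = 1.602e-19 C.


Step 1: sigma = q * n * mu = 1.602e-19 * 1.72e+16 * 236 = 6.50284e-01 S/cm
Step 2: rho = 1 / sigma = 1 / 6.50284e-01 = 1.538 ohm*cm

1.538
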